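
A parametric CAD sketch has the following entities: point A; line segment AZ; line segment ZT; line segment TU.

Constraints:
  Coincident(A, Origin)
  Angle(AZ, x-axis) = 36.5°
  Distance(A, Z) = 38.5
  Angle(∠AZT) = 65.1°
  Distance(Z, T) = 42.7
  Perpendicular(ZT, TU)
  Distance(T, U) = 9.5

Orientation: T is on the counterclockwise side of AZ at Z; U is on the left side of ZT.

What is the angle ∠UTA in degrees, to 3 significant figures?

37.2°

A is at the origin; AZ runs at 36.5° with length 38.5, so Z = 38.5·(cos 36.5°, sin 36.5°) = (30.9, 22.9). ∠AZT = 65.1°, so ZT runs at 36.5° + (180° − 65.1°) = 151° from the x-axis; with |ZT| = 42.7, T = Z + 42.7·(cos 151°, sin 151°) = (-6.54, 43.3). The perpendicularity gives TU at right angles to ZT; with |TU| = 9.5 on the left of ZT, U = T + 9.5·(-0.479, -0.878) = (-11.1, 35.0). Then cos ∠UTA = TU·TA / (|TU||TA|), giving 37.2°.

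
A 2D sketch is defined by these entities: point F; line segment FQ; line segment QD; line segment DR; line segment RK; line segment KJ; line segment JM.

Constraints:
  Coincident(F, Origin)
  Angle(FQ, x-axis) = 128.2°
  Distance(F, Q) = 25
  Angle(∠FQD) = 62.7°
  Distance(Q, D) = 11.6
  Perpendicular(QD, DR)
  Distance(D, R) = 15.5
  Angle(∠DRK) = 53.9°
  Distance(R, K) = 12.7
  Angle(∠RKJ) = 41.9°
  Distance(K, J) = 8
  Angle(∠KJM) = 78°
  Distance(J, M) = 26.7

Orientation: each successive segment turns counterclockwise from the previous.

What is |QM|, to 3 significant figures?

34.4

F is at the origin; FQ runs at 128.2° with length 25.0, so Q = (-15.5, 19.6). ∠FQD = 62.7° gives QD at -114° from the x-axis; with |QD| = 11.6, D = (-20.3, 9.09). QD is perpendicular to DR, so DR runs at -24.5°; with |DR| = 15.5, R = (-6.17, 2.66). ∠DRK = 53.9° gives RK at 102° from the x-axis; with |RK| = 12.7, K = (-8.72, 15.1). ∠RKJ = 41.9° gives KJ at -120° from the x-axis; with |KJ| = 8.0, J = (-12.8, 8.20). ∠KJM = 78.0° gives JM at -18.3° from the x-axis; with |JM| = 26.7, M = (12.6, -0.187). Then |QM| = |M − Q| = 34.4.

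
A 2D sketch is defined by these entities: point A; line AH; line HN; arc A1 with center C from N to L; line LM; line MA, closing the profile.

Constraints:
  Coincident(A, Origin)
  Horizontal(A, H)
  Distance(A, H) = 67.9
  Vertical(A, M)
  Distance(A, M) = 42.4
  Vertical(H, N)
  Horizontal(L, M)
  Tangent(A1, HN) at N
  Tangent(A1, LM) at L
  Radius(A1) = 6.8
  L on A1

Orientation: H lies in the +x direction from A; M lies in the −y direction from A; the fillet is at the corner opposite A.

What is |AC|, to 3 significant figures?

70.7

A is at the origin; A and H share the same y with |AH| = 67.9 and H on the +x side, so H = (67.9, 0.00). AM is vertical with |AM| = 42.4 and M on the −y side, so M = (0.00, -42.4). The virtual corner opposite A is at (67.9, -42.4). Since A1 is tangent to HN there, CN ⟂ HN and the tangent condition forces CL to be normal to LM, with radius 6.8, so the center C sits 6.8 in from both sides at C = (61.1, -35.6). Then |AC| = |C − A| = 70.7.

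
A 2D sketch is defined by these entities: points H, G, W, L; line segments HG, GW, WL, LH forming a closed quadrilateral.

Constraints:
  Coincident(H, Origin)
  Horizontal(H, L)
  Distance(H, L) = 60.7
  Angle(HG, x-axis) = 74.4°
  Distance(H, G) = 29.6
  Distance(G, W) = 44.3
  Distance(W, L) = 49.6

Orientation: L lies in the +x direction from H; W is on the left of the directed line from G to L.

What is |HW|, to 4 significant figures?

67.66

H is at the origin; H and L share the same y with |HL| = 60.7 and L in +x, so L = (60.7, 0). HG runs at 74.4° with |HG| = 29.6, so G = (7.960, 28.51). W is determined by |GW| = 44.3 and |WL| = 49.6 together: it lies at the intersection of circle(G, 44.3) and circle(L, 49.6). With |GL| = 59.95, the foot of the radical line on GL is 25.83 from G and the perpendicular offset is √(44.3² − 25.83²) = 35.99. Taking the left-of-GL solution: W = (47.79, 47.89).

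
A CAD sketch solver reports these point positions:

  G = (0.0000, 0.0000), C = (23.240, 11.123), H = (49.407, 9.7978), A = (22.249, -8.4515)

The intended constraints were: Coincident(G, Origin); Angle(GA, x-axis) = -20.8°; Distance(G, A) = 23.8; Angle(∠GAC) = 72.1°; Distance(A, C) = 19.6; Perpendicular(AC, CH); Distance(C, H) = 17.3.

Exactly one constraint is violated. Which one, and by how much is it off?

Distance(C, H) = 17.3 — off by 8.90.

G = (0.00, 0.00) ✓; GA at -20.80° ✓; |GA| = 23.80 ✓; ∠GAC = 72.10° ✓; |AC| = 19.60 ✓; ∠(AC, CH) = 90.00° ✓; |CH| = 26.20 ✗.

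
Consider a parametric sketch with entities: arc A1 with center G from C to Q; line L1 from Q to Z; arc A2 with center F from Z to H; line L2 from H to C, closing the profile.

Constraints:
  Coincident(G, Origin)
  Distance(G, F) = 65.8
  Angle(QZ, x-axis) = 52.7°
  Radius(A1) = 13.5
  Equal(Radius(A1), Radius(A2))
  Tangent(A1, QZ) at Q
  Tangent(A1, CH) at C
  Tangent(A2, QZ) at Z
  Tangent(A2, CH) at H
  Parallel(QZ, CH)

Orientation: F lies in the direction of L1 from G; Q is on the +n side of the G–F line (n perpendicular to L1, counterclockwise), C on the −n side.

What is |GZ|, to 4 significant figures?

67.17

Tangency of A1 to both parallel lines with radius 13.5 puts Q and C at G ± 13.5·n: Q = (-10.74, 8.181), C = (10.74, -8.181). Equal radii place Z and H the same way about F: Z = F + 13.5·n = (29.14, 60.52), H = F − 13.5·n = (50.61, 44.16). Then |GZ| = |Z − G| = 67.17.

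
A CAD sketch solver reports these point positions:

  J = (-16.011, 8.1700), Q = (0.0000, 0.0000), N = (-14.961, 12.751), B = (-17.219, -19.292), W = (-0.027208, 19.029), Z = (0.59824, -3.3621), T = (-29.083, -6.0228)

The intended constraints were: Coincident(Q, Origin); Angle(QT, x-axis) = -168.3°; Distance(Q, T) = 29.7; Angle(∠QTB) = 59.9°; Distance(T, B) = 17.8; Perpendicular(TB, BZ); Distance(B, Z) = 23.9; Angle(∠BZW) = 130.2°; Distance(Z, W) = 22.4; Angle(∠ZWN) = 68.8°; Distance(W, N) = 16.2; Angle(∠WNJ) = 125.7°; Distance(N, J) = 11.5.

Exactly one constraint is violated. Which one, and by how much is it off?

Distance(N, J) = 11.5 — off by 6.80.

Q = (0.00, 0.00) ✓; QT at -168.3° ✓; |QT| = 29.70 ✓; ∠QTB = 59.90° ✓; |TB| = 17.80 ✓; ∠(TB, BZ) = 90.00° ✓; |BZ| = 23.90 ✓; ∠BZW = 130.2° ✓; |ZW| = 22.40 ✓; ∠ZWN = 68.80° ✓; |WN| = 16.20 ✓; ∠WNJ = 125.7° ✓; |NJ| = 4.700 ✗.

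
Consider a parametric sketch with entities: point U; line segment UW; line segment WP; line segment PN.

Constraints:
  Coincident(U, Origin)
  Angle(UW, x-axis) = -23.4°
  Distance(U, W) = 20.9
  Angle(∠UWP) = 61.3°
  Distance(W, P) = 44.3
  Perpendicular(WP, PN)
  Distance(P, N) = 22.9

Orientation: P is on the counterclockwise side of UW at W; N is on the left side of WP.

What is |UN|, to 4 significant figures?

34.57

∠UWP = 61.3°, so WP runs at -23.4° + (180° − 61.3°) = 95.30° from the x-axis; with |WP| = 44.3, P = W + 44.3·(cos 95.30°, sin 95.30°) = (15.09, 35.81). WP is perpendicular to PN; with |PN| = 22.9 on the left of WP, N = P + 22.9·(-0.9957, -0.09237) = (-7.713, 33.69). Then |UN| = |N − U| = 34.57.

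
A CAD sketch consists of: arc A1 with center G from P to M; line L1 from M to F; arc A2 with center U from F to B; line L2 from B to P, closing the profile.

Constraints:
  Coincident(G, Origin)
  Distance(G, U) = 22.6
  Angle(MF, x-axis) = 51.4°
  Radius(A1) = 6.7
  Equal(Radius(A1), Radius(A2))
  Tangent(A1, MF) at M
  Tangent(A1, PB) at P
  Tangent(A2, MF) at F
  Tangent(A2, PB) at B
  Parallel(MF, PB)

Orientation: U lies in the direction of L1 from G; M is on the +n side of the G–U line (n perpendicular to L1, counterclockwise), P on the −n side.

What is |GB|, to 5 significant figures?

23.572

The slot axis is L1's direction at 51.4°, so u = (cos 51.4°, sin 51.4°) = (0.62388, 0.78152) and n = (−sin 51.4°, cos 51.4°) = (-0.78152, 0.62388). G is at the origin and U lies 22.6 along u from G, so U = 22.6·u = (14.100, 17.662). Tangency of A1 to both parallel lines with radius 6.7 puts M and P at G ± 6.7·n: M = (-5.2362, 4.1800), P = (5.2362, -4.1800). Equal radii place F and B the same way about U: F = U + 6.7·n = (8.8635, 21.842), B = U − 6.7·n = (19.336, 13.482). Then |GB| = |B − G| = 23.572.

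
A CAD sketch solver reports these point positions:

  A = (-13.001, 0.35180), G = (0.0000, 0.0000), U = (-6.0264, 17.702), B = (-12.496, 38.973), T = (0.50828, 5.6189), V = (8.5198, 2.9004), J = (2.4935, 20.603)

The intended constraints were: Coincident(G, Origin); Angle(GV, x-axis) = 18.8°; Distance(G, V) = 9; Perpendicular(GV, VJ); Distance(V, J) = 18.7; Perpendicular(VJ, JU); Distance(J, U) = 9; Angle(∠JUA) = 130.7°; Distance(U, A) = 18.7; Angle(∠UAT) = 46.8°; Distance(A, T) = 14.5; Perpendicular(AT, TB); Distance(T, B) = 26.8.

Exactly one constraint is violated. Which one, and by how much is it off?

Distance(T, B) = 26.8 — off by 9.00.

G = (0.00, 0.00) ✓; GV at 18.80° ✓; |GV| = 9.000 ✓; ∠(GV, VJ) = 90.00° ✓; |VJ| = 18.70 ✓; ∠(VJ, JU) = 90.00° ✓; |JU| = 9.000 ✓; ∠JUA = 130.7° ✓; |UA| = 18.70 ✓; ∠UAT = 46.80° ✓; |AT| = 14.50 ✓; ∠(AT, TB) = 90.00° ✓; |TB| = 35.80 ✗.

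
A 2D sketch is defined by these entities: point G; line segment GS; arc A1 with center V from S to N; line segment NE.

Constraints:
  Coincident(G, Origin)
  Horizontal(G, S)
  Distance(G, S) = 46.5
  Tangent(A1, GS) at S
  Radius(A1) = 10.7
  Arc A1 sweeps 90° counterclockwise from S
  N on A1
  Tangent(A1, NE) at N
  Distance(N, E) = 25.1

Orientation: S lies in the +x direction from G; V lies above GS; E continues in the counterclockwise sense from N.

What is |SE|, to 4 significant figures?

37.36

On A1, S sits at bearing -90° from V; a 90° counterclockwise sweep puts N at bearing 0°, so N = V + 10.7·(cos 0°, sin 0°) = (57.20, 10.70). Tangency of A1 to NE means the radius VN is perpendicular to NE, so NE runs along (−sin 0°, cos 0°); with |NE| = 25.1, E = (57.20, 35.80). Then |SE| = |E − S| = 37.36.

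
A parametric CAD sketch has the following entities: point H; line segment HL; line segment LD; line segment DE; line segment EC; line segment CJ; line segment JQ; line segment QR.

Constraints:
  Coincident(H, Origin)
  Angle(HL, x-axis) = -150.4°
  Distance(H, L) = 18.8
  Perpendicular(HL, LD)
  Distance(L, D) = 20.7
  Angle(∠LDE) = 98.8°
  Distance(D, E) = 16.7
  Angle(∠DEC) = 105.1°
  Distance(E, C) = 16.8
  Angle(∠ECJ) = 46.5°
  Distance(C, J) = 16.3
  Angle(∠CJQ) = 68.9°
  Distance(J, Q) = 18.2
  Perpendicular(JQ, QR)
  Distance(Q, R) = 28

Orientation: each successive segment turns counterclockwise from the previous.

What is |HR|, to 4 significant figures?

23.97

∠CJQ = 68.9° gives JQ at -19.70° from the x-axis; with |JQ| = 18.2, Q = (14.31, -23.11). JQ is perpendicular to QR, so QR runs at 70.30°; with |QR| = 28.0, R = (23.74, 3.250). Then |HR| = |R − H| = 23.97.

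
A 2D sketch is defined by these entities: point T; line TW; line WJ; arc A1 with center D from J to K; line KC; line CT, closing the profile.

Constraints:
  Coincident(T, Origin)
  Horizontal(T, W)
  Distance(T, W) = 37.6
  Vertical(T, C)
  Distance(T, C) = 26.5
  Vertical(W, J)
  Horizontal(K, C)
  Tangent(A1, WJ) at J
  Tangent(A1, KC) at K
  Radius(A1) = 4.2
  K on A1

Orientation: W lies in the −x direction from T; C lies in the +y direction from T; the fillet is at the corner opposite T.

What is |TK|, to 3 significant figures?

42.6

T is at the origin; TW is horizontal with |TW| = 37.6 and W on the −x side, so W = (-37.6, 0.00). T and C share the same x with |TC| = 26.5 and C on the +y side, so C = (0.00, 26.5). The virtual corner opposite T is at (-37.6, 26.5). A1 meets WJ tangentially, so DJ is at right angles to WJ and since A1 is tangent to KC there, DK ⟂ KC, with radius 4.2, so the center D sits 4.2 in from both sides at D = (-33.4, 22.3). That places the tangent points at J = (-37.6, 22.3) on WJ and K = (-33.4, 26.5) on KC. Then |TK| = |K − T| = 42.6.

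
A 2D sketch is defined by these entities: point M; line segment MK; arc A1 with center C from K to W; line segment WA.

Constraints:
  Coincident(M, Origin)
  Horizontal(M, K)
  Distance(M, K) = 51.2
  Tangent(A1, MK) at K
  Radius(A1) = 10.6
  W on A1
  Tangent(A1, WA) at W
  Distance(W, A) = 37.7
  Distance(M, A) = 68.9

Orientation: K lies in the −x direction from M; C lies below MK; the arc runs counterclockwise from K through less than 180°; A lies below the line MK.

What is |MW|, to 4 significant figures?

62.78

M is at the origin; MK is horizontal with |MK| = 51.2 and K on the −x side, so K = (-51.20, 0.000). The tangent condition forces CK to be normal to MK, so C = K + (0, -10.6) = (-51.20, -10.60). Since CW ⟂ WA (tangency), |CA| = √(10.6² + 37.7²) = 39.16 regardless of where W sits on A1. So A lies on both circle(M, 68.9) and circle(C, 39.16); the below-MK intersection is A = (-47.81, -49.61). W is the foot of the tangent from A: W = (-61.12, -14.34).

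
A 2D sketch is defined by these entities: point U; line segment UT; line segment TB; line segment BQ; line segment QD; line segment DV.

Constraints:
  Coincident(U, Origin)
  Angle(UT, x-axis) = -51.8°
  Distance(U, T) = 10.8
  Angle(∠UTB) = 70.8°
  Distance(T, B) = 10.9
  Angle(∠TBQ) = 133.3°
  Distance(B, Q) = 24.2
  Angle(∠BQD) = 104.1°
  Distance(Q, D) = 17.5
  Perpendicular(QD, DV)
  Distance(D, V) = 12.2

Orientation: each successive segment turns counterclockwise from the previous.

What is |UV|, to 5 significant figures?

16.149

U is at the origin; UT runs at -51.8° with length 10.8, so T = (6.6788, -8.4873). ∠UTB = 70.8° gives TB at 57.400° from the x-axis; with |TB| = 10.9, B = (12.551, 0.69548). ∠TBQ = 133.3° gives BQ at 104.10° from the x-axis; with |BQ| = 24.2, Q = (6.6559, 24.166). ∠BQD = 104.1° gives QD at -180.00° from the x-axis; with |QD| = 17.5, D = (-10.844, 24.166). QD is perpendicular to DV, so DV runs at -90.000°; with |DV| = 12.2, V = (-10.844, 11.966). Then |UV| = |V − U| = 16.149.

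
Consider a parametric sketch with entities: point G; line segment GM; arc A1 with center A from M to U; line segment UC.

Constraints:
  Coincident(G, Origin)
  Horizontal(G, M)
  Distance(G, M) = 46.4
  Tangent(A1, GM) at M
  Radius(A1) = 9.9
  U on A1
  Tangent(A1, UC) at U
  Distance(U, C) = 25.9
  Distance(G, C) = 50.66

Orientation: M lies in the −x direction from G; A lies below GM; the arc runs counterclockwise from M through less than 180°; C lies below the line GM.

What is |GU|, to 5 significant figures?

56.174

G is at the origin; GM is horizontal with |GM| = 46.4 and M on the −x side, so M = (-46.400, 0.0000). Tangency of A1 to GM means the radius AM is perpendicular to GM, so A = M + (0, -9.9) = (-46.400, -9.9000). Since AU ⟂ UC (tangency), |AC| = √(9.9² + 25.9²) = 27.728 regardless of where U sits on A1. So C lies on both circle(G, 50.66) and circle(A, 27.728); the below-GM intersection is C = (-36.028, -35.615). U is the foot of the tangent from C: U = (-53.654, -16.637).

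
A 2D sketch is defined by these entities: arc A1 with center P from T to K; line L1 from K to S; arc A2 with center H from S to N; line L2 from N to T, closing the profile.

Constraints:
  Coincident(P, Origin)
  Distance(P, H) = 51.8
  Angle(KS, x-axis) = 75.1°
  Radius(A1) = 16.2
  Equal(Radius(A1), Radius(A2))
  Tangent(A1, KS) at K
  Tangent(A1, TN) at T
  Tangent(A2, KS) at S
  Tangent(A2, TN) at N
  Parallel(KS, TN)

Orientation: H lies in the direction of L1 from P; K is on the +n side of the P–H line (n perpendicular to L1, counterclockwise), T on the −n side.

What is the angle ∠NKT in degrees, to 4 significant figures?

57.97°

The slot axis is L1's direction at 75.1°, so u = (cos 75.1°, sin 75.1°) = (0.2571, 0.9664) and n = (−sin 75.1°, cos 75.1°) = (-0.9664, 0.2571). P is at the origin and H lies 51.8 along u from P, so H = 51.8·u = (13.32, 50.06). Tangency of A1 to both parallel lines with radius 16.2 puts K and T at P ± 16.2·n: K = (-15.66, 4.166), T = (15.66, -4.166). Equal radii place S and N the same way about H: S = H + 16.2·n = (-2.336, 54.22), N = H − 16.2·n = (28.97, 45.89). Then cos ∠NKT = KN·KT / (|KN||KT|), giving 57.97°.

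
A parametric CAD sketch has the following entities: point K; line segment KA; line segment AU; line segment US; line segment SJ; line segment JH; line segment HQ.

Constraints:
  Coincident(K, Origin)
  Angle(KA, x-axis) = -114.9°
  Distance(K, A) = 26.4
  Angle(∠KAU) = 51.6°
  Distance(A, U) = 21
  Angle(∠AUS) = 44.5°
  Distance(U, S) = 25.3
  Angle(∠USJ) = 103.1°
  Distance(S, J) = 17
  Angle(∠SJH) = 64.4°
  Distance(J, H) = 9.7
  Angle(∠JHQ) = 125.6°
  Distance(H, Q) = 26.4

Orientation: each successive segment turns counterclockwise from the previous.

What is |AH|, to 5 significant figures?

4.7120

K is at the origin; KA runs at -114.9° with length 26.4, so A = (-11.115, -23.946). ∠KAU = 51.6° gives AU at 13.500° from the x-axis; with |AU| = 21.0, U = (9.3044, -19.044). ∠AUS = 44.5° gives US at 149.00° from the x-axis; with |US| = 25.3, S = (-12.382, -6.0131). ∠USJ = 103.1° gives SJ at -134.10° from the x-axis; with |SJ| = 17.0, J = (-24.212, -18.221). ∠SJH = 64.4° gives JH at -18.500° from the x-axis; with |JH| = 9.7, H = (-15.014, -21.299). Then |AH| = |H − A| = 4.7120.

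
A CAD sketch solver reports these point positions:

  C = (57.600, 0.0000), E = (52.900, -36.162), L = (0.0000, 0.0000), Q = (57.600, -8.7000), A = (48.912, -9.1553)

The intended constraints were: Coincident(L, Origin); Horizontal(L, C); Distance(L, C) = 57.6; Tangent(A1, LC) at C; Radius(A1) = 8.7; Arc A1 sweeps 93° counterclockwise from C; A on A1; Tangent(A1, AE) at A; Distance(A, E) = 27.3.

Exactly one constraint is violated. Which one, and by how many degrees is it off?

Tangent(A1, AE) at A — off by 5.40°.

L = (0.00, 0.00) ✓; L.y = 0.00, C.y = 0.00 ✓; |LC| = 57.60 ✓; ∠(QC, CL) = 90.00° ✓; |QC| = 8.700 ✓; bearing(Q→A) − bearing(Q→C) = 93.00° ✓; |QA| = 8.700 ✓; ∠(QA, AE) = 84.60° ✗; |AE| = 27.30 ✓.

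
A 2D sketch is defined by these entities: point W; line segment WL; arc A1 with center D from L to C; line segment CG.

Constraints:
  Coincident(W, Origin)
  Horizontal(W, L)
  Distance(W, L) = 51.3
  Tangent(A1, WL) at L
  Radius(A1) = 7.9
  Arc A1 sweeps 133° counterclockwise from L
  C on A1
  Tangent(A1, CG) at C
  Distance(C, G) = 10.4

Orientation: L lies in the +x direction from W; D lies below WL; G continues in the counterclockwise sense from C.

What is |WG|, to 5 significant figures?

56.612

W is at the origin; W and L share the same y with |WL| = 51.3 and L on the +x side, so L = (51.300, 0.0000). Since A1 is tangent to WL there, DL ⟂ WL, so D = L + (0, -7.9) = (51.300, -7.9000). On A1, L sits at bearing 90° from D; a 133° counterclockwise sweep puts C at bearing 223°, so C = D + 7.9·(cos 223°, sin 223°) = (45.522, -13.288). The tangent condition forces DC to be normal to CG, so CG runs along (−sin 223°, cos 223°); with |CG| = 10.4, G = (52.615, -20.894). Then |WG| = |G − W| = 56.612.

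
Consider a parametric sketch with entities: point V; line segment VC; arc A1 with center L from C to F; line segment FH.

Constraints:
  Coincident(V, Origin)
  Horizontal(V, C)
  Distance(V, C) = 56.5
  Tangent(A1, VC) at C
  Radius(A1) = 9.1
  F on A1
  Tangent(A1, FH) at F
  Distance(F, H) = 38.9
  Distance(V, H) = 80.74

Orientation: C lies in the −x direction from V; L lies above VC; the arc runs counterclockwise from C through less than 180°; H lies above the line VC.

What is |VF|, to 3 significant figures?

50.0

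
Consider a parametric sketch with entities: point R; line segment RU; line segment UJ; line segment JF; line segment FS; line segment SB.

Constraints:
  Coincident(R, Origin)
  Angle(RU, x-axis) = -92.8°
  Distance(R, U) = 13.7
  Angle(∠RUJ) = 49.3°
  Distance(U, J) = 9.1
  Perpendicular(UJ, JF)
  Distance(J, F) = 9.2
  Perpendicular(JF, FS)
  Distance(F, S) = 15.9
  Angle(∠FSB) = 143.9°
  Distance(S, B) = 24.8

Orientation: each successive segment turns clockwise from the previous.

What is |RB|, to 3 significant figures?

39.1

JF is perpendicular to FS, so FS runs at -43.5°; with |FS| = 15.9, S = (10.6, -11.7). ∠FSB = 143.9° gives SB at -79.6° from the x-axis; with |SB| = 24.8, B = (15.1, -36.1). Then |RB| = |B − R| = 39.1.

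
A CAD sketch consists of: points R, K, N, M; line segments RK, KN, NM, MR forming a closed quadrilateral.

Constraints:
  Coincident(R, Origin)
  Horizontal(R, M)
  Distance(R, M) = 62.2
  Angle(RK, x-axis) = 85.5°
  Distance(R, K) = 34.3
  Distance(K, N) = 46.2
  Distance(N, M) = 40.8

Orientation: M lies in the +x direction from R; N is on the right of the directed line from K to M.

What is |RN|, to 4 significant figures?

23.44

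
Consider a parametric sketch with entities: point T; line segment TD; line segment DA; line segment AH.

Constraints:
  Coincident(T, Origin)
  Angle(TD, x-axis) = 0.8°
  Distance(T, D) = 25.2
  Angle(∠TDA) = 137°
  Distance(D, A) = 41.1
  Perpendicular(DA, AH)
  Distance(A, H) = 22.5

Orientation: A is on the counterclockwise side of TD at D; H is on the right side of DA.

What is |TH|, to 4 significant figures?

71.55

T is at the origin; TD runs at 0.8° with length 25.2, so D = 25.2·(cos 0.8°, sin 0.8°) = (25.20, 0.3518). ∠TDA = 137.0°, so DA runs at 0.8° + (180° − 137.0°) = 43.80° from the x-axis; with |DA| = 41.1, A = D + 41.1·(cos 43.80°, sin 43.80°) = (54.86, 28.80). DA ⟂ AH; with |AH| = 22.5 on the right of DA, H = A + 22.5·(0.6921, -0.7218) = (70.44, 12.56). Then |TH| = |H − T| = 71.55.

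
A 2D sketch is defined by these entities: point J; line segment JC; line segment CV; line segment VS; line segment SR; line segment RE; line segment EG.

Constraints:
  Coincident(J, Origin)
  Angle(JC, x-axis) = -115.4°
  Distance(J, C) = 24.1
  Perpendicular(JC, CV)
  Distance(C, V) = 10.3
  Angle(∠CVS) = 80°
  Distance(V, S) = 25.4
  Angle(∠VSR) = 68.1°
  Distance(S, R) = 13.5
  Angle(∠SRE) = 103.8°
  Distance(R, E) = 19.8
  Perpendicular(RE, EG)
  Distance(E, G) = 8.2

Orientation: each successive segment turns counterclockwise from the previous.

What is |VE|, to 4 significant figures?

9.766

J is at the origin; JC runs at -115.4° with length 24.1, so C = (-10.34, -21.77). JC is perpendicular to CV, so CV runs at -25.40°; with |CV| = 10.3, V = (-1.033, -26.19). ∠CVS = 80.0° gives VS at 74.60° from the x-axis; with |VS| = 25.4, S = (5.712, -1.700). ∠VSR = 68.1° gives SR at -173.5° from the x-axis; with |SR| = 13.5, R = (-7.701, -3.229). ∠SRE = 103.8° gives RE at -97.30° from the x-axis; with |RE| = 19.8, E = (-10.22, -22.87). Then |VE| = |E − V| = 9.766.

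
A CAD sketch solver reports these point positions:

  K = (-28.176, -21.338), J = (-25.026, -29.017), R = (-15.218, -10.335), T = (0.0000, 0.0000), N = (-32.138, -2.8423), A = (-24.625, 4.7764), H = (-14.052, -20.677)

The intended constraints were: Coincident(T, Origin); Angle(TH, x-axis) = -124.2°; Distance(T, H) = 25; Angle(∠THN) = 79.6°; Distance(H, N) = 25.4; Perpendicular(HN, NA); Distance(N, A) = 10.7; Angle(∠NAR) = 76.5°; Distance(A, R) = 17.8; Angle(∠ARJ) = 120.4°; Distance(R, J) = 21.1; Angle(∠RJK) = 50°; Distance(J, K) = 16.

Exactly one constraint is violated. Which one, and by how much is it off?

Distance(J, K) = 16 — off by 7.70.

T = (0.00, 0.00) ✓; TH at -124.2° ✓; |TH| = 25.00 ✓; ∠THN = 79.60° ✓; |HN| = 25.40 ✓; ∠(HN, NA) = 90.00° ✓; |NA| = 10.70 ✓; ∠NAR = 76.50° ✓; |AR| = 17.80 ✓; ∠ARJ = 120.4° ✓; |RJ| = 21.10 ✓; ∠RJK = 50.00° ✓; |JK| = 8.300 ✗.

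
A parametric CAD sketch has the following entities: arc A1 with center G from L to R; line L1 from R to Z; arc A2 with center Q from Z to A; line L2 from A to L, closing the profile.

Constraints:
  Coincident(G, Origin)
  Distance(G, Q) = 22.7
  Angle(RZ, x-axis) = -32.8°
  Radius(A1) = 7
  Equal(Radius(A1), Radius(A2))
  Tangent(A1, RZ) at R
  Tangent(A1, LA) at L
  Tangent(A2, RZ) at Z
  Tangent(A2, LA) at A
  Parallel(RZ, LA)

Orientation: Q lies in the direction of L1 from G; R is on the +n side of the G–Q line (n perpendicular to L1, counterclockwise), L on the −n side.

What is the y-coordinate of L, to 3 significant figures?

-5.88

The slot axis is L1's direction at -32.8°, so u = (cos -32.8°, sin -32.8°) = (0.841, -0.542) and n = (−sin -32.8°, cos -32.8°) = (0.542, 0.841). G is at the origin and Q lies 22.7 along u from G, so Q = 22.7·u = (19.1, -12.3). Tangency of A1 to both parallel lines with radius 7.0 puts R and L at G ± 7.0·n: R = (3.79, 5.88), L = (-3.79, -5.88). So L.y = -5.88.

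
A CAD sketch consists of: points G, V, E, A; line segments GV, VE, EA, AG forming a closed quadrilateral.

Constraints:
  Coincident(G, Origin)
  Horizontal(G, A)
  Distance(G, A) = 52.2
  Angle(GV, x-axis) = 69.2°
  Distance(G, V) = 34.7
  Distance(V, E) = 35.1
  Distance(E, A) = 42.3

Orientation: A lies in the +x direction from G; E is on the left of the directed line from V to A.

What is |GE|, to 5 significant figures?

62.296

G is at the origin; GA is horizontal with |GA| = 52.2 and A in +x, so A = (52.2, 0). GV runs at 69.2° with |GV| = 34.7, so V = (12.322, 32.438). E is determined by |VE| = 35.1 and |EA| = 42.3 together: it lies at the intersection of circle(V, 35.1) and circle(A, 42.3). With |VA| = 51.405, the foot of the radical line on VA is 20.282 from V and the perpendicular offset is √(35.1² − 20.282²) = 28.647. Taking the left-of-VA solution: E = (46.133, 41.863).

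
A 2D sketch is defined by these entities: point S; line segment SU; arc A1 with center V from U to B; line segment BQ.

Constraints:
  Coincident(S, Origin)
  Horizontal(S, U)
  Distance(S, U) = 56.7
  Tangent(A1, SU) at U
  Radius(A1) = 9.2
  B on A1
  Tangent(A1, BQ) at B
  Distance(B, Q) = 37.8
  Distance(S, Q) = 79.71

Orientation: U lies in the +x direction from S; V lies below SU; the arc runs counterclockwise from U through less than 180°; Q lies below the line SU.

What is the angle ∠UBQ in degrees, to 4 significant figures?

122.7°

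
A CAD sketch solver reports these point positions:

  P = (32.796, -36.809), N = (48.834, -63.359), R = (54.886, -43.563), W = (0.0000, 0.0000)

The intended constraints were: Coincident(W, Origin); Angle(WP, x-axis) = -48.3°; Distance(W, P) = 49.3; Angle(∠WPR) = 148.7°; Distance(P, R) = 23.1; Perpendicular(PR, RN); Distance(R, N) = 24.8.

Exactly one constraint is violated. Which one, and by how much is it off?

Distance(R, N) = 24.8 — off by 4.10.

W = (0.00, 0.00) ✓; WP at -48.30° ✓; |WP| = 49.30 ✓; ∠WPR = 148.7° ✓; |PR| = 23.10 ✓; ∠(PR, RN) = 90.00° ✓; |RN| = 20.70 ✗.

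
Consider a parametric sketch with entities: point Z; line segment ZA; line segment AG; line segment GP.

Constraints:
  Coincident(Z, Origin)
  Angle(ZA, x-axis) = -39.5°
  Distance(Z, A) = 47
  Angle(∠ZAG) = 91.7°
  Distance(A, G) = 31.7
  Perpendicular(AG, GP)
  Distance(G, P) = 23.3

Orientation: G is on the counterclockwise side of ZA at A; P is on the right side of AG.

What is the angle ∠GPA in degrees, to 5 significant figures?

53.684°

∠ZAG = 91.7°, so AG runs at -39.5° + (180° − 91.7°) = 48.800° from the x-axis; with |AG| = 31.7, G = A + 31.7·(cos 48.800°, sin 48.800°) = (57.147, -6.0441). The perpendicularity gives GP at right angles to AG; with |GP| = 23.3 on the right of AG, P = G + 23.3·(0.75241, -0.65869) = (74.678, -21.392). Then cos ∠GPA = PG·PA / (|PG||PA|), giving 53.684°.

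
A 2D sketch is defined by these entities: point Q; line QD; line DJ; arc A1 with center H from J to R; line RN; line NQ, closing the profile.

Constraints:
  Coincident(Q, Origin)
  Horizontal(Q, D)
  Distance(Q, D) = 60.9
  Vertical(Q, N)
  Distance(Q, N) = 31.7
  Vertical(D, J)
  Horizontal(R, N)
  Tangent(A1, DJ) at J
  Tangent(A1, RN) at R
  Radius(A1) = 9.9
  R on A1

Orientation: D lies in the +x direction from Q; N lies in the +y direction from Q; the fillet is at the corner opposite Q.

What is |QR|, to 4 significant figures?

60.05

Q is at the origin; QD is horizontal with |QD| = 60.9 and D on the +x side, so D = (60.90, 0.000). QN is vertical with |QN| = 31.7 and N on the +y side, so N = (0.000, 31.70). The virtual corner opposite Q is at (60.90, 31.70). Since A1 is tangent to DJ there, HJ ⟂ DJ and the tangent condition forces HR to be normal to RN, with radius 9.9, so the center H sits 9.9 in from both sides at H = (51.00, 21.80). That places the tangent points at J = (60.90, 21.80) on DJ and R = (51.00, 31.70) on RN. Then |QR| = |R − Q| = 60.05.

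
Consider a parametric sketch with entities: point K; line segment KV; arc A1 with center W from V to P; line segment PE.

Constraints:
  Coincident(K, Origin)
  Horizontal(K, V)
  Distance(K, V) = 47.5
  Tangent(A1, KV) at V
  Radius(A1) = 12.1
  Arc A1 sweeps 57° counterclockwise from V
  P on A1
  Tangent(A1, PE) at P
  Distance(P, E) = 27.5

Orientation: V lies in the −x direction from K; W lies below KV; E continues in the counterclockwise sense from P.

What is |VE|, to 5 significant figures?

38.049

On A1, V sits at bearing 90° from W; a 57° counterclockwise sweep puts P at bearing 147°, so P = W + 12.1·(cos 147°, sin 147°) = (-57.648, -5.5099). A1 meets PE tangentially, so WP is at right angles to PE, so PE runs along (−sin 147°, cos 147°); with |PE| = 27.5, E = (-72.625, -28.573). Then |VE| = |E − V| = 38.049.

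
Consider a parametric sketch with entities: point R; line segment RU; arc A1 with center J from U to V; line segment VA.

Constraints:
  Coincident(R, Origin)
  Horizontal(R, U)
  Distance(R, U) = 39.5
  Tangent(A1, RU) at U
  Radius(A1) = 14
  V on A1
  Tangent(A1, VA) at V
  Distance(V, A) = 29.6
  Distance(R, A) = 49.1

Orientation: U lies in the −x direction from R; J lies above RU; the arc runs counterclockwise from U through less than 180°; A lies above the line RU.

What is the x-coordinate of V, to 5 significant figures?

-25.519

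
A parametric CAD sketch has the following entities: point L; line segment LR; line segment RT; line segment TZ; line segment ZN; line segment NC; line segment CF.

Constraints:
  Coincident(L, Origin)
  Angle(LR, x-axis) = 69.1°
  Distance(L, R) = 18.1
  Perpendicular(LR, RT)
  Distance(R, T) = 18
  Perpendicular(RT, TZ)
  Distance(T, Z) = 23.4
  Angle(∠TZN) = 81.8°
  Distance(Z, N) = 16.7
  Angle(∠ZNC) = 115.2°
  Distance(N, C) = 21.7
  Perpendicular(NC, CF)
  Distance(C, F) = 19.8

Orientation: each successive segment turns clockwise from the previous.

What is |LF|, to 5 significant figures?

27.491

∠ZNC = 115.2° gives NC at 86.100° from the x-axis; with |NC| = 21.7, C = (1.8089, 18.399). The perpendicularity gives CF at right angles to NC, so CF runs at -3.9000°; with |CF| = 19.8, F = (21.563, 17.052). Then |LF| = |F − L| = 27.491.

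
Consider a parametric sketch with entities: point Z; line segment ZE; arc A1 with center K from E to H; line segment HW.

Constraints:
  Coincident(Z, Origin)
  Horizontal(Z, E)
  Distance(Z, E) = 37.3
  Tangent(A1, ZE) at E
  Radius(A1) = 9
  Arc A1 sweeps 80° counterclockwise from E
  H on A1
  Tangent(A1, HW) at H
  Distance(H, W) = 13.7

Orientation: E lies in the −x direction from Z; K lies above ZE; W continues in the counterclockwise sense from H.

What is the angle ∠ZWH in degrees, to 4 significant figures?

61.23°

Z is at the origin; Z and E share the same y with |ZE| = 37.3 and E on the −x side, so E = (-37.30, 0.000). Since A1 is tangent to ZE there, KE ⟂ ZE, so K = E + (0, 9) = (-37.30, 9.000). On A1, E sits at bearing -90° from K; an 80° counterclockwise sweep puts H at bearing -10°, so H = K + 9.0·(cos -10°, sin -10°) = (-28.44, 7.437). A1 meets HW tangentially, so KH is at right angles to HW, so HW runs along (−sin -10°, cos -10°); with |HW| = 13.7, W = (-26.06, 20.93). Then cos ∠ZWH = WZ·WH / (|WZ||WH|), giving 61.23°.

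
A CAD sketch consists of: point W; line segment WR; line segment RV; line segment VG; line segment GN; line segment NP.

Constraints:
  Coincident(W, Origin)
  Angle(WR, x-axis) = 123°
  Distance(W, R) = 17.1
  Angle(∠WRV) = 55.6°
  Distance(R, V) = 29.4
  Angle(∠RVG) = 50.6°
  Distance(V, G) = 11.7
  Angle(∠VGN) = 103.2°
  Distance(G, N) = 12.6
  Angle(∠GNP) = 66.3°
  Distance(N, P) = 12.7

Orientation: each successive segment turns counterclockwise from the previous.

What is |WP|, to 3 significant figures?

21.7

W is at the origin; WR runs at 123.0° with length 17.1, so R = (-9.31, 14.3). ∠WRV = 55.6° gives RV at -113° from the x-axis; with |RV| = 29.4, V = (-20.6, -12.8). ∠RVG = 50.6° gives VG at 16.8° from the x-axis; with |VG| = 11.7, G = (-9.41, -9.42). ∠VGN = 103.2° gives GN at 93.6° from the x-axis; with |GN| = 12.6, N = (-10.2, 3.16). ∠GNP = 66.3° gives NP at -153° from the x-axis; with |NP| = 12.7, P = (-21.5, -2.67). Then |WP| = |P − W| = 21.7.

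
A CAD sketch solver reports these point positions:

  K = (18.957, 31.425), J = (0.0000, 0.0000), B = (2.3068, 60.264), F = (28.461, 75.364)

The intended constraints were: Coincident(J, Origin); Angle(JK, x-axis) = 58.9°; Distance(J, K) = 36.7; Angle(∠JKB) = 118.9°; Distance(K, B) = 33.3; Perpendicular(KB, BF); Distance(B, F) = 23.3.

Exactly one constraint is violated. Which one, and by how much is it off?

Distance(B, F) = 23.3 — off by 6.90.

J = (0.00, 0.00) ✓; JK at 58.90° ✓; |JK| = 36.70 ✓; ∠JKB = 118.9° ✓; |KB| = 33.30 ✓; ∠(KB, BF) = 90.00° ✓; |BF| = 30.20 ✗.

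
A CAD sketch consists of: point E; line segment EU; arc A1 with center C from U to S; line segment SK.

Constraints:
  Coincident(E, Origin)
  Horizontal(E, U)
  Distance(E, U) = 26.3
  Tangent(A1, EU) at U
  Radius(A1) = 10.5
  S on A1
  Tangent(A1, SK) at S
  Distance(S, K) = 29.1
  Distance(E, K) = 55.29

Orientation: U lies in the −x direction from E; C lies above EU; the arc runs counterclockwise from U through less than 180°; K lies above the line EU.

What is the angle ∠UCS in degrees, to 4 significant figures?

135.9°

Checks: |CS| = 10.50 ✓; ∠(CS, SK) = 90.00° ✓; |SK| = 29.10 ✓; |EK| = 55.29 ✓.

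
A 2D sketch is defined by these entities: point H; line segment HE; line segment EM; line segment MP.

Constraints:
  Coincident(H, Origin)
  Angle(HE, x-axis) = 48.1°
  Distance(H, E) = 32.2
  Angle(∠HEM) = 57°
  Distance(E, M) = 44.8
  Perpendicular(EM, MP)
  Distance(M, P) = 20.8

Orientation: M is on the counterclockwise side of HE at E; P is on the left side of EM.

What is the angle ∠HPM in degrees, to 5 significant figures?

102.82°

∠HEM = 57.0°, so EM runs at 48.1° + (180° − 57.0°) = 171.10° from the x-axis; with |EM| = 44.8, M = E + 44.8·(cos 171.10°, sin 171.10°) = (-22.756, 30.898). EM is perpendicular to MP; with |MP| = 20.8 on the left of EM, P = M + 20.8·(-0.15471, -0.98796) = (-25.974, 10.348). Then cos ∠HPM = PH·PM / (|PH||PM|), giving 102.82°.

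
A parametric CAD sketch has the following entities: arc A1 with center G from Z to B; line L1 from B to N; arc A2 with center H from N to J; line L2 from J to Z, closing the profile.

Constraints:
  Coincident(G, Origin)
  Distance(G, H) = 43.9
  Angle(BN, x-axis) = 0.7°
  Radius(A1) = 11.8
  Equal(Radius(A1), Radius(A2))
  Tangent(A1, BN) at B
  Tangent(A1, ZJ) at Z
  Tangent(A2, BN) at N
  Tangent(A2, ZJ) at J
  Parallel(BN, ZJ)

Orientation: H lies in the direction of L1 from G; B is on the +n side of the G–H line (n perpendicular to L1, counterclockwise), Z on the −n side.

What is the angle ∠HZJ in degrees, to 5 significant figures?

15.045°

The slot axis is L1's direction at 0.7°, so u = (cos 0.7°, sin 0.7°) = (0.99993, 0.012217) and n = (−sin 0.7°, cos 0.7°) = (-0.012217, 0.99993). G is at the origin and H lies 43.9 along u from G, so H = 43.9·u = (43.897, 0.53633). Tangency of A1 to both parallel lines with radius 11.8 puts B and Z at G ± 11.8·n: B = (-0.14416, 11.799), Z = (0.14416, -11.799). Equal radii place N and J the same way about H: N = H + 11.8·n = (43.753, 12.335), J = H − 11.8·n = (44.041, -11.263). Then cos ∠HZJ = ZH·ZJ / (|ZH||ZJ|), giving 15.045°.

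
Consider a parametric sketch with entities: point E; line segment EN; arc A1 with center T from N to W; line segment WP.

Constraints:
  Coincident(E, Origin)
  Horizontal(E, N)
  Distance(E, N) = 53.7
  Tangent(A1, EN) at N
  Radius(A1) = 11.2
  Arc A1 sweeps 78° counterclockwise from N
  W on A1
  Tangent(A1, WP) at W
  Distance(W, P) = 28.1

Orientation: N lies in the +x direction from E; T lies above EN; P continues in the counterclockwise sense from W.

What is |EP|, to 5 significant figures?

79.321

E is at the origin; E and N share the same y with |EN| = 53.7 and N on the +x side, so N = (53.700, 0.0000). A1 meets EN tangentially, so TN is at right angles to EN, so T = N + (0, 11.2) = (53.700, 11.200). On A1, N sits at bearing -90° from T; a 78° counterclockwise sweep puts W at bearing -12°, so W = T + 11.2·(cos -12°, sin -12°) = (64.655, 8.8714). Since A1 is tangent to WP there, TW ⟂ WP, so WP runs along (−sin -12°, cos -12°); with |WP| = 28.1, P = (70.498, 36.357). Then |EP| = |P − E| = 79.321.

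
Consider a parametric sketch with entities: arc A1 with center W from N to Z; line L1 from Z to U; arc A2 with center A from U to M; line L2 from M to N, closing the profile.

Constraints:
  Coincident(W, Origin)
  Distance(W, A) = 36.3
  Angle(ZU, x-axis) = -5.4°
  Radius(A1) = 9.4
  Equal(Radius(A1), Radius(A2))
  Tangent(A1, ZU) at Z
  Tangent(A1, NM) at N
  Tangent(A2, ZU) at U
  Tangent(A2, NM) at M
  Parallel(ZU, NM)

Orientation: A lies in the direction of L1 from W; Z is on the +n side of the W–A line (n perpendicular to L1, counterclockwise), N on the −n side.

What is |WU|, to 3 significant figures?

37.5

The slot axis is L1's direction at -5.4°, so u = (cos -5.4°, sin -5.4°) = (0.996, -0.0941) and n = (−sin -5.4°, cos -5.4°) = (0.0941, 0.996). W is at the origin and A lies 36.3 along u from W, so A = 36.3·u = (36.1, -3.42). Tangency of A1 to both parallel lines with radius 9.4 puts Z and N at W ± 9.4·n: Z = (0.885, 9.36), N = (-0.885, -9.36). Equal radii place U and M the same way about A: U = A + 9.4·n = (37.0, 5.94), M = A − 9.4·n = (35.3, -12.8). Then |WU| = |U − W| = 37.5.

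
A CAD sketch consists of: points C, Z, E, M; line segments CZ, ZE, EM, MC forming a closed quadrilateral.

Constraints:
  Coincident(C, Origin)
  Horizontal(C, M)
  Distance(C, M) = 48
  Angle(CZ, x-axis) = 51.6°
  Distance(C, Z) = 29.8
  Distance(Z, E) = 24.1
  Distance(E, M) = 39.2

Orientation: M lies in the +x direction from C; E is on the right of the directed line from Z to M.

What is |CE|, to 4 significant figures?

8.915

Checks: |ZE| = 24.10 ✓; |EM| = 39.20 ✓.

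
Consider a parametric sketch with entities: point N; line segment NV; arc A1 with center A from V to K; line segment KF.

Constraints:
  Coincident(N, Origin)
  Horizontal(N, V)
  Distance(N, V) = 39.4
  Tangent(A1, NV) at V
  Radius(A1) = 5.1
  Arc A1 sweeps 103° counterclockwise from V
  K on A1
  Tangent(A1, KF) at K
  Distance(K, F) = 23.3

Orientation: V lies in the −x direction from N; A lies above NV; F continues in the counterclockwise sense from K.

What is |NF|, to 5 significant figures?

49.112

On A1, V sits at bearing -90° from A; a 103° counterclockwise sweep puts K at bearing 13°, so K = A + 5.1·(cos 13°, sin 13°) = (-34.431, 6.2473). Tangency of A1 to KF means the radius AK is perpendicular to KF, so KF runs along (−sin 13°, cos 13°); with |KF| = 23.3, F = (-39.672, 28.950). Then |NF| = |F − N| = 49.112.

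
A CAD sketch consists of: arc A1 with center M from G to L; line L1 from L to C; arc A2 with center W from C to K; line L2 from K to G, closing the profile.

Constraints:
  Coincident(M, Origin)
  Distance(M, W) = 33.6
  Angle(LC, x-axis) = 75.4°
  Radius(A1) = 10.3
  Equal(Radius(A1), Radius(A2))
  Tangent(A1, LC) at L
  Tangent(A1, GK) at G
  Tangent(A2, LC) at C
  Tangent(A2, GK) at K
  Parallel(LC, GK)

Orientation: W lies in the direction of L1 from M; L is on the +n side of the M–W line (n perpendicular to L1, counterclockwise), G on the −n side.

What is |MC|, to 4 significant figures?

35.14

The slot axis is L1's direction at 75.4°, so u = (cos 75.4°, sin 75.4°) = (0.2521, 0.9677) and n = (−sin 75.4°, cos 75.4°) = (-0.9677, 0.2521). M is at the origin and W lies 33.6 along u from M, so W = 33.6·u = (8.470, 32.52). Tangency of A1 to both parallel lines with radius 10.3 puts L and G at M ± 10.3·n: L = (-9.967, 2.596), G = (9.967, -2.596). Equal radii place C and K the same way about W: C = W + 10.3·n = (-1.498, 35.11), K = W − 10.3·n = (18.44, 29.92). Then |MC| = |C − M| = 35.14.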